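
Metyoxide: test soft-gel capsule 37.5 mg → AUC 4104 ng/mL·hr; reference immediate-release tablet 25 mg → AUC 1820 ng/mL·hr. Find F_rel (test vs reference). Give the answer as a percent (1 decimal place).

F_rel = (AUC_test/D_test) / (AUC_ref/D_ref)
      = (4104/37.5) / (1820/25)
      = 109.44 / 72.8 = 1.5033 = 150.33%

F_rel = 150.3%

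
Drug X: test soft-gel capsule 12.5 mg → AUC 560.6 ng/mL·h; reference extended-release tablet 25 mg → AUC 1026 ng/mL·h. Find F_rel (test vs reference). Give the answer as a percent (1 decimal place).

F_rel = 109.3%

F_rel = (AUC_test/D_test) / (AUC_ref/D_ref)
      = (560.6/12.5) / (1026/25)
      = 44.848 / 41.04 = 1.0928 = 109.28%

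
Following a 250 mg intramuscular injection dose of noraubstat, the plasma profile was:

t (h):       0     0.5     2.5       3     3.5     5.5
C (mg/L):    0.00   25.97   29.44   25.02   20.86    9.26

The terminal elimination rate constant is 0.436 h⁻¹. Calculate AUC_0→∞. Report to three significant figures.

AUC = 138 mg/L·h

Trapezoidal AUC_0→5.5:
  [0→0.5]: (0.00+25.97)/2 × 0.5 = 6.4925
  [0.5→2.5]: (25.97+29.44)/2 × 2 = 55.41
  [2.5→3]: (29.44+25.02)/2 × 0.5 = 13.615
  [3→3.5]: (25.02+20.86)/2 × 0.5 = 11.47
  [3.5→5.5]: (20.86+9.26)/2 × 2 = 30.12
  Sum = 117.1075 mg/L·h
Extrapolated tail: C_last / k_e = 9.26 / 0.436 = 21.239
AUC_0→∞ = 117.1075 + 21.239 = 138.3465 mg/L·h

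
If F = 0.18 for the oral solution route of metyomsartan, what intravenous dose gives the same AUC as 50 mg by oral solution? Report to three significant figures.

Systemic exposure from an extravascular dose = F × D_ev, so the equivalent IV dose is F × D_ev.
D_iv = F × D_ev = 0.18 × 50 = 9 mg

D_iv = 9.00 mg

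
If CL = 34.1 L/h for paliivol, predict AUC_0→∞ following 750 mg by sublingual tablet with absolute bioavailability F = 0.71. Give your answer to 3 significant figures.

AUC = 15.6 mg/L·h

AUC_0→∞ = F × Dose / CL
        = 0.71 × 750 / 34.1 = 15.6158 mg/L·h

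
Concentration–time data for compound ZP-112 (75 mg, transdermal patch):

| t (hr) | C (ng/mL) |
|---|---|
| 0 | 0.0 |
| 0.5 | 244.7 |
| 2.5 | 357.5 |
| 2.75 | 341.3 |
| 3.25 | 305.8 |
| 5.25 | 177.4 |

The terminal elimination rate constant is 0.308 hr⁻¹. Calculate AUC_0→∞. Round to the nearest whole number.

Trapezoidal AUC_0→5.25:
  [0→0.5]: (0.0+244.7)/2 × 0.5 = 61.175
  [0.5→2.5]: (244.7+357.5)/2 × 2 = 602.2
  [2.5→2.75]: (357.5+341.3)/2 × 0.25 = 87.35
  [2.75→3.25]: (341.3+305.8)/2 × 0.5 = 161.775
  [3.25→5.25]: (305.8+177.4)/2 × 2 = 483.2
  Sum = 1395.7 ng/mL·hr
Extrapolated tail: C_last / k_e = 177.4 / 0.308 = 575.974
AUC_0→∞ = 1395.7 + 575.974 = 1971.674 ng/mL·hr

AUC = 1972 ng/mL·hr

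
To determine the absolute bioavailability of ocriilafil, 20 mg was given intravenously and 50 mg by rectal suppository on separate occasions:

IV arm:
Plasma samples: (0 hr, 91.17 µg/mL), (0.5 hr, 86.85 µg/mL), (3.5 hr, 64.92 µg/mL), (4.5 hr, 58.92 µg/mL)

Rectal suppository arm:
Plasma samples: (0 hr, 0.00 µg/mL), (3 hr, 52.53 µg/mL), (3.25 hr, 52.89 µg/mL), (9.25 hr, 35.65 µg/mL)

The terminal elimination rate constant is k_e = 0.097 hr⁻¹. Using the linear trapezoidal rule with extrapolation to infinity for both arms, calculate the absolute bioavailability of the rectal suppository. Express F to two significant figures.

Trapezoidal AUC_0→4.5 (IV):
  [0→0.5]: (91.17+86.85)/2 × 0.5 = 44.505
  [0.5→3.5]: (86.85+64.92)/2 × 3 = 227.655
  [3.5→4.5]: (64.92+58.92)/2 × 1 = 61.92
  Sum = 334.08 µg/mL·hr
IV tail: 58.92/0.097 = 607.423; AUC_iv,0→∞ = 334.08 + 607.423 = 941.503 µg/mL·hr
Trapezoidal AUC_0→9.25 (rectal suppository):
  [0→3]: (0.00+52.53)/2 × 3 = 78.795
  [3→3.25]: (52.53+52.89)/2 × 0.25 = 13.1775
  [3.25→9.25]: (52.89+35.65)/2 × 6 = 265.62
  Sum = 357.5925 µg/mL·hr
rectal suppository tail: 35.65/0.097 = 367.526; AUC_ev,0→∞ = 357.5925 + 367.526 = 725.1185 µg/mL·hr
F = (AUC_ev/D_ev)/(AUC_iv/D_iv) = (725.1185/50)/(941.503/20) = 14.50237/47.07515 = 0.3081

F = 0.31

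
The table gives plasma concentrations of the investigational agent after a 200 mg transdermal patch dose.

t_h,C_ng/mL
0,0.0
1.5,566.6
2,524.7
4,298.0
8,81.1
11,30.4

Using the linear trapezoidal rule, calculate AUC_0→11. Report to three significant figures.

AUC = 2450 ng/mL·h

Trapezoidal AUC_0→11:
  [0→1.5]: (0.0+566.6)/2 × 1.5 = 424.95
  [1.5→2]: (566.6+524.7)/2 × 0.5 = 272.825
  [2→4]: (524.7+298.0)/2 × 2 = 822.7
  [4→8]: (298.0+81.1)/2 × 4 = 758.2
  [8→11]: (81.1+30.4)/2 × 3 = 167.25
  Sum = 2445.925 ng/mL·h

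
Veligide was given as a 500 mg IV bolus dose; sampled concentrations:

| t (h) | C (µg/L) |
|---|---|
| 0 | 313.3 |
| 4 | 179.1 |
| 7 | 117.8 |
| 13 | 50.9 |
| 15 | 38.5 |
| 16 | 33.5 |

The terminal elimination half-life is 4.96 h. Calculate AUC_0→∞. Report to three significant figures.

Trapezoidal AUC_0→16:
  [0→4]: (313.3+179.1)/2 × 4 = 984.8
  [4→7]: (179.1+117.8)/2 × 3 = 445.35
  [7→13]: (117.8+50.9)/2 × 6 = 506.1
  [13→15]: (50.9+38.5)/2 × 2 = 89.4
  [15→16]: (38.5+33.5)/2 × 1 = 36.0
  Sum = 2061.65 µg/L·h
k_e = ln2 / t½ = 0.693147 / 4.96 = 0.1397 h^-1
Extrapolated tail: C_last / k_e = 33.5 / 0.1397 = 239.800
AUC_0→∞ = 2061.65 + 239.800 = 2301.45 µg/L·h

AUC = 2300 µg/L·h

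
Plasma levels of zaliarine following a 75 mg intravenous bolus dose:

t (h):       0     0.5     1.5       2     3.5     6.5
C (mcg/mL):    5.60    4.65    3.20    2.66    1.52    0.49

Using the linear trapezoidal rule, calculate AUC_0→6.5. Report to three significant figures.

Trapezoidal AUC_0→6.5:
  [0→0.5]: (5.60+4.65)/2 × 0.5 = 2.5625
  [0.5→1.5]: (4.65+3.20)/2 × 1 = 3.925
  [1.5→2]: (3.20+2.66)/2 × 0.5 = 1.465
  [2→3.5]: (2.66+1.52)/2 × 1.5 = 3.135
  [3.5→6.5]: (1.52+0.49)/2 × 3 = 3.015
  Sum = 14.1025 mcg/mL·h

AUC = 14.1 mcg/mL·h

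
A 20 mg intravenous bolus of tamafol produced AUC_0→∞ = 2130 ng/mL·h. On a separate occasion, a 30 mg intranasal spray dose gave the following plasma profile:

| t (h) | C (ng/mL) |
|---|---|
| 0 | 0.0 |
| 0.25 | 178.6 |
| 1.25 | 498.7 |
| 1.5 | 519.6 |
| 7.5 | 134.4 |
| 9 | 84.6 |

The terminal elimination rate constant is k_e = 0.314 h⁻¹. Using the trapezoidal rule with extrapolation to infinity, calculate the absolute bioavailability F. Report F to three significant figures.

F = 0.903

Trapezoidal AUC_0→9 (intranasal spray):
  [0→0.25]: (0.0+178.6)/2 × 0.25 = 22.325
  [0.25→1.25]: (178.6+498.7)/2 × 1 = 338.65
  [1.25→1.5]: (498.7+519.6)/2 × 0.25 = 127.2875
  [1.5→7.5]: (519.6+134.4)/2 × 6 = 1962.0
  [7.5→9]: (134.4+84.6)/2 × 1.5 = 164.25
  Sum = 2614.5125 ng/mL·h
Tail: C_last/k_e = 84.6/0.314 = 269.427
AUC_0→∞ (intranasal spray) = 2614.5125 + 269.427 = 2883.9395 ng/mL·h
F = (AUC_ev/D_ev)/(AUC_iv/D_iv) = (2883.9395/30)/(2130/20) = 96.1313/106.5 = 0.9026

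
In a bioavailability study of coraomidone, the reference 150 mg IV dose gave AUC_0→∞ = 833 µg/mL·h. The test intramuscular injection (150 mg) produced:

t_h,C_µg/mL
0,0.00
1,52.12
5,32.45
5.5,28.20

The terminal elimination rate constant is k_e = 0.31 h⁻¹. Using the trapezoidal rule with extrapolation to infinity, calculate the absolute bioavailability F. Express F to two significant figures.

Trapezoidal AUC_0→5.5 (intramuscular injection):
  [0→1]: (0.00+52.12)/2 × 1 = 26.06
  [1→5]: (52.12+32.45)/2 × 4 = 169.14
  [5→5.5]: (32.45+28.20)/2 × 0.5 = 15.1625
  Sum = 210.3625 µg/mL·h
Tail: C_last/k_e = 28.20/0.31 = 90.968
AUC_0→∞ (intramuscular injection) = 210.3625 + 90.968 = 301.3305 µg/mL·h
F = (AUC_ev/D_ev)/(AUC_iv/D_iv) = (301.3305/150)/(833/150) = 2.00887/5.55333 = 0.3617

F = 0.36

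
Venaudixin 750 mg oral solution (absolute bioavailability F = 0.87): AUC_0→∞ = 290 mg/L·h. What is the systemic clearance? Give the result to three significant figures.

CL = F × Dose / AUC_0→∞
   = 0.87 × 750 / 290 = 2.25 L/h

CL = 2.25 L/h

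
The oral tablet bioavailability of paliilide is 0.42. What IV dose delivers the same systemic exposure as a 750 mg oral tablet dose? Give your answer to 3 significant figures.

D_iv = 315 mg

Systemic exposure from an extravascular dose = F × D_ev, so the equivalent IV dose is F × D_ev.
D_iv = F × D_ev = 0.42 × 750 = 315 mg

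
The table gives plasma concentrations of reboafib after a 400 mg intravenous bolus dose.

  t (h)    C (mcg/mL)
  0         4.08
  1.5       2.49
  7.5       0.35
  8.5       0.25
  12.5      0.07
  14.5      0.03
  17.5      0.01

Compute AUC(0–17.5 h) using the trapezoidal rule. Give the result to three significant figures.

AUC = 14.5 mcg/mL·h

Trapezoidal AUC_0→17.5:
  [0→1.5]: (4.08+2.49)/2 × 1.5 = 4.9275
  [1.5→7.5]: (2.49+0.35)/2 × 6 = 8.52
  [7.5→8.5]: (0.35+0.25)/2 × 1 = 0.3
  [8.5→12.5]: (0.25+0.07)/2 × 4 = 0.64
  [12.5→14.5]: (0.07+0.03)/2 × 2 = 0.1
  [14.5→17.5]: (0.03+0.01)/2 × 3 = 0.06
  Sum = 14.5475 mcg/mL·h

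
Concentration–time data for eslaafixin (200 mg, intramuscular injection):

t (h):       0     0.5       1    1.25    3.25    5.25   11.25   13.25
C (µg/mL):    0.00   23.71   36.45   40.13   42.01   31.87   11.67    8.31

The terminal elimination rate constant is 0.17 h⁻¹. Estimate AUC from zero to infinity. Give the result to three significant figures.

Trapezoidal AUC_0→13.25:
  [0→0.5]: (0.00+23.71)/2 × 0.5 = 5.9275
  [0.5→1]: (23.71+36.45)/2 × 0.5 = 15.04
  [1→1.25]: (36.45+40.13)/2 × 0.25 = 9.5725
  [1.25→3.25]: (40.13+42.01)/2 × 2 = 82.14
  [3.25→5.25]: (42.01+31.87)/2 × 2 = 73.88
  [5.25→11.25]: (31.87+11.67)/2 × 6 = 130.62
  [11.25→13.25]: (11.67+8.31)/2 × 2 = 19.98
  Sum = 337.16 µg/mL·h
Extrapolated tail: C_last / k_e = 8.31 / 0.17 = 48.882
AUC_0→∞ = 337.16 + 48.882 = 386.042 µg/mL·h

AUC = 386 µg/mL·h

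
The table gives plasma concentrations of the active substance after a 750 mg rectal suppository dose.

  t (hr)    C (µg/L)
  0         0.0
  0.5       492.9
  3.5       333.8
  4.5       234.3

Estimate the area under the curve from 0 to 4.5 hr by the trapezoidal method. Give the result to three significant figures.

Trapezoidal AUC_0→4.5:
  [0→0.5]: (0.0+492.9)/2 × 0.5 = 123.225
  [0.5→3.5]: (492.9+333.8)/2 × 3 = 1240.05
  [3.5→4.5]: (333.8+234.3)/2 × 1 = 284.05
  Sum = 1647.325 µg/L·hr

AUC = 1650 µg/L·hr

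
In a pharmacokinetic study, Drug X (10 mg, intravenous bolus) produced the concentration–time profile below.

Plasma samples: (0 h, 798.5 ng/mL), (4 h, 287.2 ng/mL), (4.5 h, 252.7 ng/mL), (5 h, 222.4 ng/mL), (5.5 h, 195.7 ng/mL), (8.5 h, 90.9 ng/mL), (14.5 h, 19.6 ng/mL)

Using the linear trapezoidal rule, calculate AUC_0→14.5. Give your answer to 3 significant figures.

Trapezoidal AUC_0→14.5:
  [0→4]: (798.5+287.2)/2 × 4 = 2171.4
  [4→4.5]: (287.2+252.7)/2 × 0.5 = 134.975
  [4.5→5]: (252.7+222.4)/2 × 0.5 = 118.775
  [5→5.5]: (222.4+195.7)/2 × 0.5 = 104.525
  [5.5→8.5]: (195.7+90.9)/2 × 3 = 429.9
  [8.5→14.5]: (90.9+19.6)/2 × 6 = 331.5
  Sum = 3291.075 ng/mL·h

AUC = 3290 ng/mL·h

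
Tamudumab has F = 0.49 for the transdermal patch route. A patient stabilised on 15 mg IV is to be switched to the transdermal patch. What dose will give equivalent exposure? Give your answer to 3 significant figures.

For equal systemic exposure: F × D_ev = D_iv
D_ev = D_iv / F = 15 / 0.49 = 30.6122 mg

D_transdermal = 30.6 mg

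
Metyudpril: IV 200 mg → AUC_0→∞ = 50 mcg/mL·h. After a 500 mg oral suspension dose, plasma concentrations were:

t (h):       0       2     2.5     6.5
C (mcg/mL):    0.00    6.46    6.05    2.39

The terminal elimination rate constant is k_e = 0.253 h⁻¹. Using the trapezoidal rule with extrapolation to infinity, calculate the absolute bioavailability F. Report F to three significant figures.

Trapezoidal AUC_0→6.5 (oral suspension):
  [0→2]: (0.00+6.46)/2 × 2 = 6.46
  [2→2.5]: (6.46+6.05)/2 × 0.5 = 3.1275
  [2.5→6.5]: (6.05+2.39)/2 × 4 = 16.88
  Sum = 26.4675 mcg/mL·h
Tail: C_last/k_e = 2.39/0.253 = 9.447
AUC_0→∞ (oral suspension) = 26.4675 + 9.447 = 35.9145 mcg/mL·h
F = (AUC_ev/D_ev)/(AUC_iv/D_iv) = (35.9145/500)/(50/200) = 0.071829/0.25 = 0.2873

F = 0.287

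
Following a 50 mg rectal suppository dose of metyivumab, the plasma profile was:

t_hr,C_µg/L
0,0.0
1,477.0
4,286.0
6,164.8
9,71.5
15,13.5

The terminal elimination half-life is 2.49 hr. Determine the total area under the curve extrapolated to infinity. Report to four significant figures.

AUC = 2492 µg/L·hr

Trapezoidal AUC_0→15:
  [0→1]: (0.0+477.0)/2 × 1 = 238.5
  [1→4]: (477.0+286.0)/2 × 3 = 1144.5
  [4→6]: (286.0+164.8)/2 × 2 = 450.8
  [6→9]: (164.8+71.5)/2 × 3 = 354.45
  [9→15]: (71.5+13.5)/2 × 6 = 255.0
  Sum = 2443.25 µg/L·hr
k_e = ln2 / t½ = 0.693147 / 2.49 = 0.2784 hr^-1
Extrapolated tail: C_last / k_e = 13.5 / 0.2784 = 48.491
AUC_0→∞ = 2443.25 + 48.491 = 2491.741 µg/L·hr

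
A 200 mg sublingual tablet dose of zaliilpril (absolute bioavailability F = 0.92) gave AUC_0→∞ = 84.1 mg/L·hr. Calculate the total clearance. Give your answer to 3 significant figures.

CL = 2.19 L/hr

CL = F × Dose / AUC_0→∞
   = 0.92 × 200 / 84.1 = 2.18787 L/hr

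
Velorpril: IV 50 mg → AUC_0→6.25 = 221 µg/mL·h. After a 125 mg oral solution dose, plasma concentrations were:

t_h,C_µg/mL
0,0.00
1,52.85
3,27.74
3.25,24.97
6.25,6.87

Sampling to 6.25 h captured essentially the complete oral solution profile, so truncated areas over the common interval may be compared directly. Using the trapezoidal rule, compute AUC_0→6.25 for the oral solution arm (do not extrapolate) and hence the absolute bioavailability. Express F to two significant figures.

Trapezoidal AUC_0→6.25 (oral solution):
  [0→1]: (0.00+52.85)/2 × 1 = 26.425
  [1→3]: (52.85+27.74)/2 × 2 = 80.59
  [3→3.25]: (27.74+24.97)/2 × 0.25 = 6.58875
  [3.25→6.25]: (24.97+6.87)/2 × 3 = 47.76
  Sum = 161.36375 µg/mL·h
F = (AUC_ev/D_ev)/(AUC_iv/D_iv) = (161.36375/125)/(221/50) = 1.29091/4.42 = 0.2921

F = 0.29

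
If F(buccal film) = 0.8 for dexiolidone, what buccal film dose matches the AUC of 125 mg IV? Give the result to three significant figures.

D_buccal = 156 mg

For equal systemic exposure: F × D_ev = D_iv
D_ev = D_iv / F = 125 / 0.8 = 156.25 mg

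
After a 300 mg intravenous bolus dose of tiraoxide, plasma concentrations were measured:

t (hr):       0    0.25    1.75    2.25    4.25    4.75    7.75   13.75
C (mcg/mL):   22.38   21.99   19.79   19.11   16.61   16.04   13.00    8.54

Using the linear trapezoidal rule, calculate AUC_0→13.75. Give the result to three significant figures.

AUC = 199 mcg/mL·hr

Trapezoidal AUC_0→13.75:
  [0→0.25]: (22.38+21.99)/2 × 0.25 = 5.54625
  [0.25→1.75]: (21.99+19.79)/2 × 1.5 = 31.335
  [1.75→2.25]: (19.79+19.11)/2 × 0.5 = 9.725
  [2.25→4.25]: (19.11+16.61)/2 × 2 = 35.72
  [4.25→4.75]: (16.61+16.04)/2 × 0.5 = 8.1625
  [4.75→7.75]: (16.04+13.00)/2 × 3 = 43.56
  [7.75→13.75]: (13.00+8.54)/2 × 6 = 64.62
  Sum = 198.66875 mcg/mL·hr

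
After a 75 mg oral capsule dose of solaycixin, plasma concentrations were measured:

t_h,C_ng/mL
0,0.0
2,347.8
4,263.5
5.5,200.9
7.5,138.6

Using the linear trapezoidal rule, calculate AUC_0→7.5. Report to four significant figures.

AUC = 1647 ng/mL·h

Trapezoidal AUC_0→7.5:
  [0→2]: (0.0+347.8)/2 × 2 = 347.8
  [2→4]: (347.8+263.5)/2 × 2 = 611.3
  [4→5.5]: (263.5+200.9)/2 × 1.5 = 348.3
  [5.5→7.5]: (200.9+138.6)/2 × 2 = 339.5
  Sum = 1646.9 ng/mL·h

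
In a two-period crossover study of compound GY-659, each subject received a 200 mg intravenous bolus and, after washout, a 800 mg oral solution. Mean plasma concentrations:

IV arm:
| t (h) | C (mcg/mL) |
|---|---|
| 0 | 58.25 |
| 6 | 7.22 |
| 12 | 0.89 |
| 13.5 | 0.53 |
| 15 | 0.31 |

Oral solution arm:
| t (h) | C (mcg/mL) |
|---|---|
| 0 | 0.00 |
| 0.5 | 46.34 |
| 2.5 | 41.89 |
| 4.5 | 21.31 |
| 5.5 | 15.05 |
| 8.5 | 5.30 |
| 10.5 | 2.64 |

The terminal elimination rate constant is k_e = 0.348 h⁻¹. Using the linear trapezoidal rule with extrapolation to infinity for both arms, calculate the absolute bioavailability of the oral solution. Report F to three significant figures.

Trapezoidal AUC_0→15 (IV):
  [0→6]: (58.25+7.22)/2 × 6 = 196.41
  [6→12]: (7.22+0.89)/2 × 6 = 24.33
  [12→13.5]: (0.89+0.53)/2 × 1.5 = 1.065
  [13.5→15]: (0.53+0.31)/2 × 1.5 = 0.63
  Sum = 222.435 mcg/mL·h
IV tail: 0.31/0.348 = 0.891; AUC_iv,0→∞ = 222.435 + 0.891 = 223.326 mcg/mL·h
Trapezoidal AUC_0→10.5 (oral solution):
  [0→0.5]: (0.00+46.34)/2 × 0.5 = 11.585
  [0.5→2.5]: (46.34+41.89)/2 × 2 = 88.23
  [2.5→4.5]: (41.89+21.31)/2 × 2 = 63.2
  [4.5→5.5]: (21.31+15.05)/2 × 1 = 18.18
  [5.5→8.5]: (15.05+5.30)/2 × 3 = 30.525
  [8.5→10.5]: (5.30+2.64)/2 × 2 = 7.94
  Sum = 219.66 mcg/mL·h
oral solution tail: 2.64/0.348 = 7.586; AUC_ev,0→∞ = 219.66 + 7.586 = 227.246 mcg/mL·h
F = (AUC_ev/D_ev)/(AUC_iv/D_iv) = (227.246/800)/(223.326/200) = 0.2840575/1.11663 = 0.2544

F = 0.254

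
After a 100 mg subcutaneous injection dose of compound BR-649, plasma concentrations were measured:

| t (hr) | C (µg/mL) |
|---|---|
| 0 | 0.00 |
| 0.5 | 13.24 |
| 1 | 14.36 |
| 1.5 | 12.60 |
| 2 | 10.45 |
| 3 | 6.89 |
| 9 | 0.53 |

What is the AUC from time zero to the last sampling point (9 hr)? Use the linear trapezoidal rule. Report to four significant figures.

AUC = 53.64 µg/mL·hr

Trapezoidal AUC_0→9:
  [0→0.5]: (0.00+13.24)/2 × 0.5 = 3.31
  [0.5→1]: (13.24+14.36)/2 × 0.5 = 6.9
  [1→1.5]: (14.36+12.60)/2 × 0.5 = 6.74
  [1.5→2]: (12.60+10.45)/2 × 0.5 = 5.7625
  [2→3]: (10.45+6.89)/2 × 1 = 8.67
  [3→9]: (6.89+0.53)/2 × 6 = 22.26
  Sum = 53.6425 µg/mL·hr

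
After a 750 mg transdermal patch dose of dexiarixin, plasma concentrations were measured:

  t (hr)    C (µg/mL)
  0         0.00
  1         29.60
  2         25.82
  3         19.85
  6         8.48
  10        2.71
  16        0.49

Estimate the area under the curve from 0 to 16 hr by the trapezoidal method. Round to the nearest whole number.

AUC = 140 µg/mL·hr

Trapezoidal AUC_0→16:
  [0→1]: (0.00+29.60)/2 × 1 = 14.8
  [1→2]: (29.60+25.82)/2 × 1 = 27.71
  [2→3]: (25.82+19.85)/2 × 1 = 22.835
  [3→6]: (19.85+8.48)/2 × 3 = 42.495
  [6→10]: (8.48+2.71)/2 × 4 = 22.38
  [10→16]: (2.71+0.49)/2 × 6 = 9.6
  Sum = 139.82 µg/mL·hr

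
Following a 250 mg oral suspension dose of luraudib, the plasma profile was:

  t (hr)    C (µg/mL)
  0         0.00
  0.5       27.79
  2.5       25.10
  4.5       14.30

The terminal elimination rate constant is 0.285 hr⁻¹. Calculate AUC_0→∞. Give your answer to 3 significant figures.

AUC = 149 µg/mL·hr

Trapezoidal AUC_0→4.5:
  [0→0.5]: (0.00+27.79)/2 × 0.5 = 6.9475
  [0.5→2.5]: (27.79+25.10)/2 × 2 = 52.89
  [2.5→4.5]: (25.10+14.30)/2 × 2 = 39.4
  Sum = 99.2375 µg/mL·hr
Extrapolated tail: C_last / k_e = 14.30 / 0.285 = 50.175
AUC_0→∞ = 99.2375 + 50.175 = 149.4125 µg/mL·hr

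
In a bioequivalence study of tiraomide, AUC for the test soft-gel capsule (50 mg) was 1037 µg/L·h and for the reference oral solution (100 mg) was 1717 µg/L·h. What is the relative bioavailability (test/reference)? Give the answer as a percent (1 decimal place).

F_rel = 120.8%

F_rel = (AUC_test/D_test) / (AUC_ref/D_ref)
      = (1037/50) / (1717/100)
      = 20.74 / 17.17 = 1.2079 = 120.79%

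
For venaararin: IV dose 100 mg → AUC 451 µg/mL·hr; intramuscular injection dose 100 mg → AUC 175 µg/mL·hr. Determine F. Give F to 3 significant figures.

F = 0.388

F = (AUC_ev / D_ev) / (AUC_iv / D_iv)
  = (175/100) / (451/100)
  = 1.75 / 4.51 = 0.3880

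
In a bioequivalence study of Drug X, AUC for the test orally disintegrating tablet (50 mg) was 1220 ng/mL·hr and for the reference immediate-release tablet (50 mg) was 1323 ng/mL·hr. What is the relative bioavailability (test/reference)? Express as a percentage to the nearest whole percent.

F_rel = (AUC_test/D_test) / (AUC_ref/D_ref)
      = (1220/50) / (1323/50)
      = 24.4 / 26.46 = 0.9221 = 92.21%

F_rel = 92%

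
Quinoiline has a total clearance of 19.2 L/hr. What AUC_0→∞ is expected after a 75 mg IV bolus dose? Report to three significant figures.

AUC = 3.91 mg/L·hr

AUC_0→∞ = Dose_iv / CL
        = 75 / 19.2 = 3.90625 mg/L·hr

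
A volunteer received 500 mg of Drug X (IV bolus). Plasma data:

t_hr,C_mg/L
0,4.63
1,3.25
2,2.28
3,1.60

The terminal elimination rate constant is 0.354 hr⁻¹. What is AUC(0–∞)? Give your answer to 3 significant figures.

Trapezoidal AUC_0→3:
  [0→1]: (4.63+3.25)/2 × 1 = 3.94
  [1→2]: (3.25+2.28)/2 × 1 = 2.765
  [2→3]: (2.28+1.60)/2 × 1 = 1.94
  Sum = 8.645 mg/L·hr
Extrapolated tail: C_last / k_e = 1.60 / 0.354 = 4.520
AUC_0→∞ = 8.645 + 4.520 = 13.165 mg/L·hr

AUC = 13.2 mg/L·hr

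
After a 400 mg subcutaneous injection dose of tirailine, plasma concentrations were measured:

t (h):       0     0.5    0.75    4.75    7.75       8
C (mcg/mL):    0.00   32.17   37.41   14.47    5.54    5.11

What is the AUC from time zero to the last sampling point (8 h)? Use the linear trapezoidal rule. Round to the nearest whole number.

Trapezoidal AUC_0→8:
  [0→0.5]: (0.00+32.17)/2 × 0.5 = 8.0425
  [0.5→0.75]: (32.17+37.41)/2 × 0.25 = 8.6975
  [0.75→4.75]: (37.41+14.47)/2 × 4 = 103.76
  [4.75→7.75]: (14.47+5.54)/2 × 3 = 30.015
  [7.75→8]: (5.54+5.11)/2 × 0.25 = 1.33125
  Sum = 151.84625 mcg/mL·h

AUC = 152 mcg/mL·h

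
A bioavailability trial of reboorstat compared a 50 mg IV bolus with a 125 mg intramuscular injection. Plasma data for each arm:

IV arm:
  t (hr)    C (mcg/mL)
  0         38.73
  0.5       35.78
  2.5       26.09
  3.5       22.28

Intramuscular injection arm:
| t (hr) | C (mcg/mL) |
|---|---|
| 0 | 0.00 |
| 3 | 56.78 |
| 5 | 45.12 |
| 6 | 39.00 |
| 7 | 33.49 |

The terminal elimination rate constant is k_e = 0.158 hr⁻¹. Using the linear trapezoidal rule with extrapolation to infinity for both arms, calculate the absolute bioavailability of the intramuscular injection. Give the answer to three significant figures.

Trapezoidal AUC_0→3.5 (IV):
  [0→0.5]: (38.73+35.78)/2 × 0.5 = 18.6275
  [0.5→2.5]: (35.78+26.09)/2 × 2 = 61.87
  [2.5→3.5]: (26.09+22.28)/2 × 1 = 24.185
  Sum = 104.6825 mcg/mL·hr
IV tail: 22.28/0.158 = 141.013; AUC_iv,0→∞ = 104.6825 + 141.013 = 245.6955 mcg/mL·hr
Trapezoidal AUC_0→7 (intramuscular injection):
  [0→3]: (0.00+56.78)/2 × 3 = 85.17
  [3→5]: (56.78+45.12)/2 × 2 = 101.9
  [5→6]: (45.12+39.00)/2 × 1 = 42.06
  [6→7]: (39.00+33.49)/2 × 1 = 36.245
  Sum = 265.375 mcg/mL·hr
intramuscular injection tail: 33.49/0.158 = 211.962; AUC_ev,0→∞ = 265.375 + 211.962 = 477.337 mcg/mL·hr
F = (AUC_ev/D_ev)/(AUC_iv/D_iv) = (477.337/125)/(245.6955/50) = 3.818696/4.91391 = 0.7771

F = 0.777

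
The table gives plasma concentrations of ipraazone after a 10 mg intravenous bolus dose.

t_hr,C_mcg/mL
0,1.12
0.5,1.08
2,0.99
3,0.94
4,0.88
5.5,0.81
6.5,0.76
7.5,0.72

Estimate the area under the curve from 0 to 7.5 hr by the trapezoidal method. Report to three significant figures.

AUC = 6.77 mcg/mL·hr

Trapezoidal AUC_0→7.5:
  [0→0.5]: (1.12+1.08)/2 × 0.5 = 0.55
  [0.5→2]: (1.08+0.99)/2 × 1.5 = 1.5525
  [2→3]: (0.99+0.94)/2 × 1 = 0.965
  [3→4]: (0.94+0.88)/2 × 1 = 0.91
  [4→5.5]: (0.88+0.81)/2 × 1.5 = 1.2675
  [5.5→6.5]: (0.81+0.76)/2 × 1 = 0.785
  [6.5→7.5]: (0.76+0.72)/2 × 1 = 0.74
  Sum = 6.77 mcg/mL·hr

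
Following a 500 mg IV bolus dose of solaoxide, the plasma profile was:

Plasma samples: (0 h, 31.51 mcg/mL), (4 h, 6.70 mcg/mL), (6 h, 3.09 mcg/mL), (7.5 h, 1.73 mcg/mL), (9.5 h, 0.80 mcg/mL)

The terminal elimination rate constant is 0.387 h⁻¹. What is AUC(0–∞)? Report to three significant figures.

Trapezoidal AUC_0→9.5:
  [0→4]: (31.51+6.70)/2 × 4 = 76.42
  [4→6]: (6.70+3.09)/2 × 2 = 9.79
  [6→7.5]: (3.09+1.73)/2 × 1.5 = 3.615
  [7.5→9.5]: (1.73+0.80)/2 × 2 = 2.53
  Sum = 92.355 mcg/mL·h
Extrapolated tail: C_last / k_e = 0.80 / 0.387 = 2.067
AUC_0→∞ = 92.355 + 2.067 = 94.422 mcg/mL·h

AUC = 94.4 mcg/mL·h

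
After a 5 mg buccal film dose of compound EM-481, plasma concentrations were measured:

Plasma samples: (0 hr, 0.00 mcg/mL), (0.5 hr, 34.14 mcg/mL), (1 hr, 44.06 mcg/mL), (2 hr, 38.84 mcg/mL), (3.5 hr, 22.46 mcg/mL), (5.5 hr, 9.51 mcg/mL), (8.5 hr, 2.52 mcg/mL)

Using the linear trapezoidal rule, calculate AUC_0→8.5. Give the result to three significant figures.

Trapezoidal AUC_0→8.5:
  [0→0.5]: (0.00+34.14)/2 × 0.5 = 8.535
  [0.5→1]: (34.14+44.06)/2 × 0.5 = 19.55
  [1→2]: (44.06+38.84)/2 × 1 = 41.45
  [2→3.5]: (38.84+22.46)/2 × 1.5 = 45.975
  [3.5→5.5]: (22.46+9.51)/2 × 2 = 31.97
  [5.5→8.5]: (9.51+2.52)/2 × 3 = 18.045
  Sum = 165.525 mcg/mL·hr

AUC = 166 mcg/mL·hr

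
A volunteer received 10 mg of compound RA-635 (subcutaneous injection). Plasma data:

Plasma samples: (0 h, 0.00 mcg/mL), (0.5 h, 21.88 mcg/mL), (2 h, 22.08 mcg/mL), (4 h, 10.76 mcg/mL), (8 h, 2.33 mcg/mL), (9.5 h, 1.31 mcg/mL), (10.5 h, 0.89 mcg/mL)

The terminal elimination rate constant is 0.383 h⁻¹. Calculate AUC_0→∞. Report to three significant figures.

AUC = 104 mcg/mL·h

Trapezoidal AUC_0→10.5:
  [0→0.5]: (0.00+21.88)/2 × 0.5 = 5.47
  [0.5→2]: (21.88+22.08)/2 × 1.5 = 32.97
  [2→4]: (22.08+10.76)/2 × 2 = 32.84
  [4→8]: (10.76+2.33)/2 × 4 = 26.18
  [8→9.5]: (2.33+1.31)/2 × 1.5 = 2.73
  [9.5→10.5]: (1.31+0.89)/2 × 1 = 1.1
  Sum = 101.29 mcg/mL·h
Extrapolated tail: C_last / k_e = 0.89 / 0.383 = 2.324
AUC_0→∞ = 101.29 + 2.324 = 103.614 mcg/mL·h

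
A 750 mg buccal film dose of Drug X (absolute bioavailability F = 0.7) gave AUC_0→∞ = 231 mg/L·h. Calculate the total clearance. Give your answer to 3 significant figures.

CL = 2.27 L/h

CL = F × Dose / AUC_0→∞
   = 0.7 × 750 / 231 = 2.27273 L/h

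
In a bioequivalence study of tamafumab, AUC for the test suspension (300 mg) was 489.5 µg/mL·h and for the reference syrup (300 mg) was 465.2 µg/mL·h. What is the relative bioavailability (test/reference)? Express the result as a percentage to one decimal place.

F_rel = 105.2%

F_rel = (AUC_test/D_test) / (AUC_ref/D_ref)
      = (489.5/300) / (465.2/300)
      = 1.63167 / 1.55067 = 1.0522 = 105.22%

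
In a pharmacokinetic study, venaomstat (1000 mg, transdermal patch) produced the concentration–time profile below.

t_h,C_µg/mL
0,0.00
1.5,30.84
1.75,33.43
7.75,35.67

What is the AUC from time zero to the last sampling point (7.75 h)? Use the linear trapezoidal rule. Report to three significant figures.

AUC = 238 µg/mL·h

Trapezoidal AUC_0→7.75:
  [0→1.5]: (0.00+30.84)/2 × 1.5 = 23.13
  [1.5→1.75]: (30.84+33.43)/2 × 0.25 = 8.03375
  [1.75→7.75]: (33.43+35.67)/2 × 6 = 207.3
  Sum = 238.46375 µg/mL·h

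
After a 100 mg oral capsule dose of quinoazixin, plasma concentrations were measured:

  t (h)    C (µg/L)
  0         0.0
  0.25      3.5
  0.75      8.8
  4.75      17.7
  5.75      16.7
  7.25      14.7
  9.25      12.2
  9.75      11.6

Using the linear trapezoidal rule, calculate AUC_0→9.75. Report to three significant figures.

AUC = 130 µg/L·h

Trapezoidal AUC_0→9.75:
  [0→0.25]: (0.0+3.5)/2 × 0.25 = 0.4375
  [0.25→0.75]: (3.5+8.8)/2 × 0.5 = 3.075
  [0.75→4.75]: (8.8+17.7)/2 × 4 = 53.0
  [4.75→5.75]: (17.7+16.7)/2 × 1 = 17.2
  [5.75→7.25]: (16.7+14.7)/2 × 1.5 = 23.55
  [7.25→9.25]: (14.7+12.2)/2 × 2 = 26.9
  [9.25→9.75]: (12.2+11.6)/2 × 0.5 = 5.95
  Sum = 130.1125 µg/L·h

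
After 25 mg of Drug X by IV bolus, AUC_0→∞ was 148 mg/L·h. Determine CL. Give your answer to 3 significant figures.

CL = Dose_iv / AUC_0→∞
   = 25 / 148 = 0.168919 L/h

CL = 0.169 L/h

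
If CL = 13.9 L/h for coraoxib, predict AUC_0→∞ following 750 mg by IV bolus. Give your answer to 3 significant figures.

AUC = 54.0 mg/L·h

AUC_0→∞ = Dose_iv / CL
        = 750 / 13.9 = 53.9568 mg/L·h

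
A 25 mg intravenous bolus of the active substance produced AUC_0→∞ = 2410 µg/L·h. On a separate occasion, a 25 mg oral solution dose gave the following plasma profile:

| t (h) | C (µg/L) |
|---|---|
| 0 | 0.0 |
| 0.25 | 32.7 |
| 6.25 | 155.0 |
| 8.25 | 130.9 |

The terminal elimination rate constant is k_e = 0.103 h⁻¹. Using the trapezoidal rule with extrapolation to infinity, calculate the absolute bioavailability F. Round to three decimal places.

Trapezoidal AUC_0→8.25 (oral solution):
  [0→0.25]: (0.0+32.7)/2 × 0.25 = 4.0875
  [0.25→6.25]: (32.7+155.0)/2 × 6 = 563.1
  [6.25→8.25]: (155.0+130.9)/2 × 2 = 285.9
  Sum = 853.0875 µg/L·h
Tail: C_last/k_e = 130.9/0.103 = 1270.874
AUC_0→∞ (oral solution) = 853.0875 + 1270.874 = 2123.9615 µg/L·h
F = (AUC_ev/D_ev)/(AUC_iv/D_iv) = (2123.9615/25)/(2410/25) = 84.95846/96.4 = 0.8813

F = 0.881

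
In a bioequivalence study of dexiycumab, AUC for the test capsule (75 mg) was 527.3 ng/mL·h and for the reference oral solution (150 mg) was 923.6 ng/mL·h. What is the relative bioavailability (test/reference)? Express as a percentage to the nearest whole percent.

F_rel = (AUC_test/D_test) / (AUC_ref/D_ref)
      = (527.3/75) / (923.6/150)
      = 7.03067 / 6.15733 = 1.1418 = 114.18%

F_rel = 114%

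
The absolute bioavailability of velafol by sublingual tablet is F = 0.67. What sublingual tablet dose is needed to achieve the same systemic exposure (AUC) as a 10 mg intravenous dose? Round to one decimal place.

For equal systemic exposure: F × D_ev = D_iv
D_ev = D_iv / F = 10 / 0.67 = 14.9254 mg

D_sublingual = 14.9 mg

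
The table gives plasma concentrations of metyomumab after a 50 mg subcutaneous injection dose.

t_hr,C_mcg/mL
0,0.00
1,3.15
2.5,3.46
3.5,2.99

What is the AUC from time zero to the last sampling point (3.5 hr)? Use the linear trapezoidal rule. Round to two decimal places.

AUC = 9.76 mcg/mL·hr

Trapezoidal AUC_0→3.5:
  [0→1]: (0.00+3.15)/2 × 1 = 1.575
  [1→2.5]: (3.15+3.46)/2 × 1.5 = 4.9575
  [2.5→3.5]: (3.46+2.99)/2 × 1 = 3.225
  Sum = 9.7575 mcg/mL·hr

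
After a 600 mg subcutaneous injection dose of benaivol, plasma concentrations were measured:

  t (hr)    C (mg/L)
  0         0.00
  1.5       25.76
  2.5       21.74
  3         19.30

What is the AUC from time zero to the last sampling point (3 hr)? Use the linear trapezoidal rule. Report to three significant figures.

Trapezoidal AUC_0→3:
  [0→1.5]: (0.00+25.76)/2 × 1.5 = 19.32
  [1.5→2.5]: (25.76+21.74)/2 × 1 = 23.75
  [2.5→3]: (21.74+19.30)/2 × 0.5 = 10.26
  Sum = 53.33 mg/L·hr

AUC = 53.3 mg/L·hr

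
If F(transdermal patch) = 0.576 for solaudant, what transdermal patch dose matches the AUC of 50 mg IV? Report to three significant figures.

D_transdermal = 86.8 mg

For equal systemic exposure: F × D_ev = D_iv
D_ev = D_iv / F = 50 / 0.576 = 86.8056 mg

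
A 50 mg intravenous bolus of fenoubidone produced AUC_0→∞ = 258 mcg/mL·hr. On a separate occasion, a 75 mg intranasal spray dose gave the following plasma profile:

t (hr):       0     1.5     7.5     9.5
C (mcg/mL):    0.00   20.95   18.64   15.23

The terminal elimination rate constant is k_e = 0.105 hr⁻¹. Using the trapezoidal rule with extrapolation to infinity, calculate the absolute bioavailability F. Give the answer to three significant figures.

Trapezoidal AUC_0→9.5 (intranasal spray):
  [0→1.5]: (0.00+20.95)/2 × 1.5 = 15.7125
  [1.5→7.5]: (20.95+18.64)/2 × 6 = 118.77
  [7.5→9.5]: (18.64+15.23)/2 × 2 = 33.87
  Sum = 168.3525 mcg/mL·hr
Tail: C_last/k_e = 15.23/0.105 = 145.048
AUC_0→∞ (intranasal spray) = 168.3525 + 145.048 = 313.4005 mcg/mL·hr
F = (AUC_ev/D_ev)/(AUC_iv/D_iv) = (313.4005/75)/(258/50) = 4.17867/5.16 = 0.8098

F = 0.810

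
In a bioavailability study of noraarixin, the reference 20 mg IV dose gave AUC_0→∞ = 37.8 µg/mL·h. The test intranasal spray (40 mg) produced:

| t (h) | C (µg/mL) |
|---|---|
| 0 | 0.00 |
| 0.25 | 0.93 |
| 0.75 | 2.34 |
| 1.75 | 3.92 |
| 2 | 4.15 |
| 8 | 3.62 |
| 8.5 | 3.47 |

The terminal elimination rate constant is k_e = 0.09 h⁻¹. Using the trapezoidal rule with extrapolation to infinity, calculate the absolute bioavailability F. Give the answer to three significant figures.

F = 0.909

Trapezoidal AUC_0→8.5 (intranasal spray):
  [0→0.25]: (0.00+0.93)/2 × 0.25 = 0.11625
  [0.25→0.75]: (0.93+2.34)/2 × 0.5 = 0.8175
  [0.75→1.75]: (2.34+3.92)/2 × 1 = 3.13
  [1.75→2]: (3.92+4.15)/2 × 0.25 = 1.00875
  [2→8]: (4.15+3.62)/2 × 6 = 23.31
  [8→8.5]: (3.62+3.47)/2 × 0.5 = 1.7725
  Sum = 30.155 µg/mL·h
Tail: C_last/k_e = 3.47/0.09 = 38.556
AUC_0→∞ (intranasal spray) = 30.155 + 38.556 = 68.711 µg/mL·h
F = (AUC_ev/D_ev)/(AUC_iv/D_iv) = (68.711/40)/(37.8/20) = 1.717775/1.89 = 0.9089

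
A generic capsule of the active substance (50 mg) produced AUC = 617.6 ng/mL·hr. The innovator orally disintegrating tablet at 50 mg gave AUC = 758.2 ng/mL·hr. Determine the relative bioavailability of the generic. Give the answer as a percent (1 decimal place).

F_rel = (AUC_test/D_test) / (AUC_ref/D_ref)
      = (617.6/50) / (758.2/50)
      = 12.352 / 15.164 = 0.8146 = 81.46%

F_rel = 81.5%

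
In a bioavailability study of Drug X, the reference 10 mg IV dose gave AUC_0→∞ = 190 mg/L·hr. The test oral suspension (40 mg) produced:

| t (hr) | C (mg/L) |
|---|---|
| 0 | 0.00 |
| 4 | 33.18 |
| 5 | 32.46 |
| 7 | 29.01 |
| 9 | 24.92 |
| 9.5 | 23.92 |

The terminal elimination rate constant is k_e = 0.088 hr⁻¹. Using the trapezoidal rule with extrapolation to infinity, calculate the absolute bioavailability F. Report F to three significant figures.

F = 0.656

Trapezoidal AUC_0→9.5 (oral suspension):
  [0→4]: (0.00+33.18)/2 × 4 = 66.36
  [4→5]: (33.18+32.46)/2 × 1 = 32.82
  [5→7]: (32.46+29.01)/2 × 2 = 61.47
  [7→9]: (29.01+24.92)/2 × 2 = 53.93
  [9→9.5]: (24.92+23.92)/2 × 0.5 = 12.21
  Sum = 226.79 mg/L·hr
Tail: C_last/k_e = 23.92/0.088 = 271.818
AUC_0→∞ (oral suspension) = 226.79 + 271.818 = 498.608 mg/L·hr
F = (AUC_ev/D_ev)/(AUC_iv/D_iv) = (498.608/40)/(190/10) = 12.4652/19 = 0.6561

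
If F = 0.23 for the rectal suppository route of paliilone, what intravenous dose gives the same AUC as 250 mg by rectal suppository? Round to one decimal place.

D_iv = 57.5 mg

Systemic exposure from an extravascular dose = F × D_ev, so the equivalent IV dose is F × D_ev.
D_iv = F × D_ev = 0.23 × 250 = 57.5 mg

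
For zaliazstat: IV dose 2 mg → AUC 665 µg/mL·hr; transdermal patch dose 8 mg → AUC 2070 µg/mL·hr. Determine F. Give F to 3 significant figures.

F = (AUC_ev / D_ev) / (AUC_iv / D_iv)
  = (2070/8) / (665/2)
  = 258.75 / 332.5 = 0.7782

F = 0.778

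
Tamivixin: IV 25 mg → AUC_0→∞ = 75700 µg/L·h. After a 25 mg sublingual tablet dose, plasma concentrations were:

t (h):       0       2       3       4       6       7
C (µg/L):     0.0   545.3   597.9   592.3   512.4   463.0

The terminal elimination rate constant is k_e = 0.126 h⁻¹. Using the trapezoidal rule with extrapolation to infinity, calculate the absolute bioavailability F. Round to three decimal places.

F = 0.092

Trapezoidal AUC_0→7 (sublingual tablet):
  [0→2]: (0.0+545.3)/2 × 2 = 545.3
  [2→3]: (545.3+597.9)/2 × 1 = 571.6
  [3→4]: (597.9+592.3)/2 × 1 = 595.1
  [4→6]: (592.3+512.4)/2 × 2 = 1104.7
  [6→7]: (512.4+463.0)/2 × 1 = 487.7
  Sum = 3304.4 µg/L·h
Tail: C_last/k_e = 463.0/0.126 = 3674.603
AUC_0→∞ (sublingual tablet) = 3304.4 + 3674.603 = 6979.003 µg/L·h
F = (AUC_ev/D_ev)/(AUC_iv/D_iv) = (6979.003/25)/(75700/25) = 279.16012/3028 = 0.0922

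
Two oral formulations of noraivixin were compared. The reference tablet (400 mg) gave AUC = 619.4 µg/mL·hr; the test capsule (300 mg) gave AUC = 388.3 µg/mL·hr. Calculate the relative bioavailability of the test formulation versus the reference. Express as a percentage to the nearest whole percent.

F_rel = 84%

F_rel = (AUC_test/D_test) / (AUC_ref/D_ref)
      = (388.3/300) / (619.4/400)
      = 1.29433 / 1.5485 = 0.8359 = 83.59%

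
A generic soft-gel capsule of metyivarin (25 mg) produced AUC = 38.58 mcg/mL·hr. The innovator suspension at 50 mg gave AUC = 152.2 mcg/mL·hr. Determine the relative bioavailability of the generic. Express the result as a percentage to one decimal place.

F_rel = 50.7%

F_rel = (AUC_test/D_test) / (AUC_ref/D_ref)
      = (38.58/25) / (152.2/50)
      = 1.5432 / 3.044 = 0.5070 = 50.70%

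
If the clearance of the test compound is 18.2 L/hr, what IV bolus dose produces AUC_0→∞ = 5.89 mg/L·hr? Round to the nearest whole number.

Dose = 107 mg

Dose_iv = CL × AUC_0→∞
     = 18.2 × 5.89 = 107.198 mg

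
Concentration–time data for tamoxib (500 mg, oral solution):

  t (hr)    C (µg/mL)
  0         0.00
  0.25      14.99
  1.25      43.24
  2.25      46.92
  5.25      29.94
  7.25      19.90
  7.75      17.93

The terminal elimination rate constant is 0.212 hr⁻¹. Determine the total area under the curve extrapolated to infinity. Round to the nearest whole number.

AUC = 335 µg/mL·hr

Trapezoidal AUC_0→7.75:
  [0→0.25]: (0.00+14.99)/2 × 0.25 = 1.87375
  [0.25→1.25]: (14.99+43.24)/2 × 1 = 29.115
  [1.25→2.25]: (43.24+46.92)/2 × 1 = 45.08
  [2.25→5.25]: (46.92+29.94)/2 × 3 = 115.29
  [5.25→7.25]: (29.94+19.90)/2 × 2 = 49.84
  [7.25→7.75]: (19.90+17.93)/2 × 0.5 = 9.4575
  Sum = 250.65625 µg/mL·hr
Extrapolated tail: C_last / k_e = 17.93 / 0.212 = 84.575
AUC_0→∞ = 250.65625 + 84.575 = 335.23125 µg/mL·hr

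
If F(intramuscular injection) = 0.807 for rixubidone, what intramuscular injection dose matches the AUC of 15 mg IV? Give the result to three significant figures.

D_intramuscular = 18.6 mg

For equal systemic exposure: F × D_ev = D_iv
D_ev = D_iv / F = 15 / 0.807 = 18.5874 mg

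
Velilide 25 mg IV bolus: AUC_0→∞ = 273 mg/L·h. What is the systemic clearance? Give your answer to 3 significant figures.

CL = 0.0916 L/h

CL = Dose_iv / AUC_0→∞
   = 25 / 273 = 0.0915751 L/h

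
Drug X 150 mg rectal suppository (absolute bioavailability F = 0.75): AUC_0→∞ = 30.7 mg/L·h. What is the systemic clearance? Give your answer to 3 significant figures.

CL = 3.66 L/h

CL = F × Dose / AUC_0→∞
   = 0.75 × 150 / 30.7 = 3.6645 L/h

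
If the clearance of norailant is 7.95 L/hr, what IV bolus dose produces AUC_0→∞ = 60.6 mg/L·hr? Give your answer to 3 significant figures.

Dose_iv = CL × AUC_0→∞
     = 7.95 × 60.6 = 481.77 mg

Dose = 482 mg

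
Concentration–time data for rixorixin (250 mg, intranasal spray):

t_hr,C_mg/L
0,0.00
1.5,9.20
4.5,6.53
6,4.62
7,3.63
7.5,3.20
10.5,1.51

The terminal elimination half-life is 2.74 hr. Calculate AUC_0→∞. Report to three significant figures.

AUC = 57.7 mg/L·hr

Trapezoidal AUC_0→10.5:
  [0→1.5]: (0.00+9.20)/2 × 1.5 = 6.9
  [1.5→4.5]: (9.20+6.53)/2 × 3 = 23.595
  [4.5→6]: (6.53+4.62)/2 × 1.5 = 8.3625
  [6→7]: (4.62+3.63)/2 × 1 = 4.125
  [7→7.5]: (3.63+3.20)/2 × 0.5 = 1.7075
  [7.5→10.5]: (3.20+1.51)/2 × 3 = 7.065
  Sum = 51.755 mg/L·hr
k_e = ln2 / t½ = 0.693147 / 2.74 = 0.2530 hr^-1
Extrapolated tail: C_last / k_e = 1.51 / 0.253 = 5.968
AUC_0→∞ = 51.755 + 5.968 = 57.723 mg/L·hr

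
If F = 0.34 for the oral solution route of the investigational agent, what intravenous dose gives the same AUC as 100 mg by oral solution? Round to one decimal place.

D_iv = 34.0 mg

Systemic exposure from an extravascular dose = F × D_ev, so the equivalent IV dose is F × D_ev.
D_iv = F × D_ev = 0.34 × 100 = 34 mg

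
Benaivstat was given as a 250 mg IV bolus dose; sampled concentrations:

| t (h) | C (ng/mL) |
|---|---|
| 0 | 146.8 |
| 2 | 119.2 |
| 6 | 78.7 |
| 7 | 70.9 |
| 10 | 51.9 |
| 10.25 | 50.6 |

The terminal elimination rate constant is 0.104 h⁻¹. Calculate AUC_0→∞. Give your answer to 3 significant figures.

Trapezoidal AUC_0→10.25:
  [0→2]: (146.8+119.2)/2 × 2 = 266.0
  [2→6]: (119.2+78.7)/2 × 4 = 395.8
  [6→7]: (78.7+70.9)/2 × 1 = 74.8
  [7→10]: (70.9+51.9)/2 × 3 = 184.2
  [10→10.25]: (51.9+50.6)/2 × 0.25 = 12.8125
  Sum = 933.6125 ng/mL·h
Extrapolated tail: C_last / k_e = 50.6 / 0.104 = 486.538
AUC_0→∞ = 933.6125 + 486.538 = 1420.1505 ng/mL·h

AUC = 1420 ng/mL·h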